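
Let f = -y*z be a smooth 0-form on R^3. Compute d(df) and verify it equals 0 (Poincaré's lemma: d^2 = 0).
d(df) = 0

Step 1: df = sum_i (∂f/∂x_i) dx_i = (0) dx + (-z) dy + (-y) dz.
Step 2: Apply d again. Using the 1-form formula, the coefficient of dx ∧ dy in d(df) is ∂^2 f/∂x ∂y - ∂^2 f/∂y ∂x = (0) - (0) = 0 (equality of mixed partials for smooth f).
Similarly for dx ∧ dz and dy ∧ dz — all coefficients vanish. So d(df) = 0.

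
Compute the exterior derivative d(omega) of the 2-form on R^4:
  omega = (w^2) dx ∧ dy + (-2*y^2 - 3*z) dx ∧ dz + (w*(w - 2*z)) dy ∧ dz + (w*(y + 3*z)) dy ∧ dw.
d(omega) = (2*w) dx ∧ dy ∧ dw + (4*y) dx ∧ dy ∧ dz + (-w - 2*z) dy ∧ dz ∧ dw

For a 2-form omega = sum_{i<j} g_{ij} dx_i ∧ dx_j, the exterior derivative is
  d(omega) = sum_{i<j} d(g_{ij}) ∧ dx_i ∧ dx_j = sum_{i<j, k} (∂g_{ij}/∂x_k) dx_k ∧ dx_i ∧ dx_j.
Expand each term, using dx_k ∧ dx_i ∧ dx_j = sgn(permutation) dx_{(a)} ∧ dx_{(b)} ∧ dx_{(c)} with (a < b < c) sorted:
  d(w^2) includes (∂/∂w)(w^2) dw = (2*w) dw, which multiplied by dx ∧ dy gives (2*w) dx ∧ dy ∧ dw
  d(-2*y^2 - 3*z) includes (∂/∂y)(-2*y^2 - 3*z) dy = (-4*y) dy, which multiplied by dx ∧ dz gives (4*y) dx ∧ dy ∧ dz
  d(w*(w - 2*z)) includes (∂/∂w)(w*(w - 2*z)) dw = (2*w - 2*z) dw, which multiplied by dy ∧ dz gives (2*w - 2*z) dy ∧ dz ∧ dw
  d(w*(y + 3*z)) includes (∂/∂z)(w*(y + 3*z)) dz = (3*w) dz, which multiplied by dy ∧ dw gives (-3*w) dy ∧ dz ∧ dw
Collecting like 3-forms: d(omega) = (2*w) dx ∧ dy ∧ dw + (4*y) dx ∧ dy ∧ dz + (-w - 2*z) dy ∧ dz ∧ dw.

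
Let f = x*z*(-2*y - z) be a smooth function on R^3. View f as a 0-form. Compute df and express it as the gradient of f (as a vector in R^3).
df = (z*(-2*y - z)) dx + (-2*x*z) dy + (2*x*(-y - z)) dz; grad f = (z*(-2*y - z), -2*x*z, 2*x*(-y - z))

For a 0-form f, d f = (∂f/∂x) dx + (∂f/∂y) dy + (∂f/∂z) dz. The components of the vector representation are exactly the entries of grad f in Cartesian coordinates:
  ∂f/∂x = z*(-2*y - z)
  ∂f/∂y = -2*x*z
  ∂f/∂z = 2*x*(-y - z).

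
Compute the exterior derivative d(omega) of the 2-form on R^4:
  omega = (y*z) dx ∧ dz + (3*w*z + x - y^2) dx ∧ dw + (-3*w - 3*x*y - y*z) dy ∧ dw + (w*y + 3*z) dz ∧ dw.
d(omega) = (-z) dx ∧ dy ∧ dz + (-y) dx ∧ dy ∧ dw + (-3*w) dx ∧ dz ∧ dw + (w + y) dy ∧ dz ∧ dw

For a 2-form omega = sum_{i<j} g_{ij} dx_i ∧ dx_j, the exterior derivative is
  d(omega) = sum_{i<j} d(g_{ij}) ∧ dx_i ∧ dx_j = sum_{i<j, k} (∂g_{ij}/∂x_k) dx_k ∧ dx_i ∧ dx_j.
Expand each term, using dx_k ∧ dx_i ∧ dx_j = sgn(permutation) dx_{(a)} ∧ dx_{(b)} ∧ dx_{(c)} with (a < b < c) sorted:
  d(y*z) includes (∂/∂y)(y*z) dy = (z) dy, which multiplied by dx ∧ dz gives (-z) dx ∧ dy ∧ dz
  d(3*w*z + x - y^2) includes (∂/∂y)(3*w*z + x - y^2) dy = (-2*y) dy, which multiplied by dx ∧ dw gives (2*y) dx ∧ dy ∧ dw
  d(3*w*z + x - y^2) includes (∂/∂z)(3*w*z + x - y^2) dz = (3*w) dz, which multiplied by dx ∧ dw gives (-3*w) dx ∧ dz ∧ dw
  d(-3*w - 3*x*y - y*z) includes (∂/∂x)(-3*w - 3*x*y - y*z) dx = (-3*y) dx, which multiplied by dy ∧ dw gives (-3*y) dx ∧ dy ∧ dw
  d(-3*w - 3*x*y - y*z) includes (∂/∂z)(-3*w - 3*x*y - y*z) dz = (-y) dz, which multiplied by dy ∧ dw gives (y) dy ∧ dz ∧ dw
  d(w*y + 3*z) includes (∂/∂y)(w*y + 3*z) dy = (w) dy, which multiplied by dz ∧ dw gives (w) dy ∧ dz ∧ dw
Collecting like 3-forms: d(omega) = (-z) dx ∧ dy ∧ dz + (-y) dx ∧ dy ∧ dw + (-3*w) dx ∧ dz ∧ dw + (w + y) dy ∧ dz ∧ dw.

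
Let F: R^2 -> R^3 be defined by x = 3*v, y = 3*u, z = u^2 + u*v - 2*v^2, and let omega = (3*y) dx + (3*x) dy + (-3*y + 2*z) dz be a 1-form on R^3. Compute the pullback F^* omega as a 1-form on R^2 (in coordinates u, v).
F^* omega = (4*u^3 + 6*u^2*v - 18*u^2 - 6*u*v^2 - 9*u*v - 4*v^3 + 27*v) du + (2*u^3 - 6*u^2*v - 9*u^2 - 12*u*v^2 + 36*u*v + 27*u + 16*v^3) dv

Using F^*(f dg) = (f ∘ F) d(g ∘ F), substitute each coordinate x_i by F_i(u, v) in f_i, and replace dx_i by d F_i = (∂F_i/∂u) du + (∂F_i/∂v) dv.
  For the x component: f_1(F) = 9*u; d F_1 = (0) du + (3) dv
  For the y component: f_2(F) = 9*v; d F_2 = (3) du + (0) dv
  For the z component: f_3(F) = 2*u^2 + 2*u*v - 9*u - 4*v^2; d F_3 = (2*u + v) du + (u - 4*v) dv
Combining and collecting du, dv coefficients:
  coeff of du: 4*u^3 + 6*u^2*v - 18*u^2 - 6*u*v^2 - 9*u*v - 4*v^3 + 27*v
  coeff of dv: 2*u^3 - 6*u^2*v - 9*u^2 - 12*u*v^2 + 36*u*v + 27*u + 16*v^3
F^* omega = (4*u^3 + 6*u^2*v - 18*u^2 - 6*u*v^2 - 9*u*v - 4*v^3 + 27*v) du + (2*u^3 - 6*u^2*v - 9*u^2 - 12*u*v^2 + 36*u*v + 27*u + 16*v^3) dv.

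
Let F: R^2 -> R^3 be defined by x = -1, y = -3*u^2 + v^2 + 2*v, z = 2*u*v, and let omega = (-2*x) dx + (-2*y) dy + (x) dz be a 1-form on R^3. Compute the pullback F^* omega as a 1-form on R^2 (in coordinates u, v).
F^* omega = (-36*u^3 + 12*u*v^2 + 24*u*v - 2*v) du + (12*u^2*v + 12*u^2 - 2*u - 4*v^3 - 12*v^2 - 8*v) dv

Using F^*(f dg) = (f ∘ F) d(g ∘ F), substitute each coordinate x_i by F_i(u, v) in f_i, and replace dx_i by d F_i = (∂F_i/∂u) du + (∂F_i/∂v) dv.
  For the x component: f_1(F) = 2; d F_1 = (0) du + (0) dv
  For the y component: f_2(F) = 6*u^2 - 2*v^2 - 4*v; d F_2 = (-6*u) du + (2*v + 2) dv
  For the z component: f_3(F) = -1; d F_3 = (2*v) du + (2*u) dv
Combining and collecting du, dv coefficients:
  coeff of du: -36*u^3 + 12*u*v^2 + 24*u*v - 2*v
  coeff of dv: 12*u^2*v + 12*u^2 - 2*u - 4*v^3 - 12*v^2 - 8*v
F^* omega = (-36*u^3 + 12*u*v^2 + 24*u*v - 2*v) du + (12*u^2*v + 12*u^2 - 2*u - 4*v^3 - 12*v^2 - 8*v) dv.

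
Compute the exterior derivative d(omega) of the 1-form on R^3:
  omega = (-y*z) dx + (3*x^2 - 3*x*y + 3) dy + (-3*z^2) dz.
d(omega) = (6*x - 3*y + z) dx ∧ dy + (y) dx ∧ dz

For a 1-form omega = sum_i f_i dx_i, the exterior derivative is
  d(omega) = sum_{i < j} (∂f_j/∂x_i - ∂f_i/∂x_j) dx_i ∧ dx_j.
  coefficient of dx ∧ dy: ∂f_2/∂x - ∂f_1/∂y = ∂(3*x^2 - 3*x*y + 3)/∂x - ∂(-y*z)/∂y = 6*x - 3*y + z
  coefficient of dx ∧ dz: ∂f_3/∂x - ∂f_1/∂z = ∂(-3*z^2)/∂x - ∂(-y*z)/∂z = y
Assembling: d(omega) = (6*x - 3*y + z) dx ∧ dy + (y) dx ∧ dz.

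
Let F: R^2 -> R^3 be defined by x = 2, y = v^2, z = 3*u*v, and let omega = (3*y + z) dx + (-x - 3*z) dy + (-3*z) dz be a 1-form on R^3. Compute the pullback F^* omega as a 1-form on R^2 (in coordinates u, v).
F^* omega = (-27*u*v^2) du + (v*(-27*u^2 - 18*u*v - 4)) dv

Using F^*(f dg) = (f ∘ F) d(g ∘ F), substitute each coordinate x_i by F_i(u, v) in f_i, and replace dx_i by d F_i = (∂F_i/∂u) du + (∂F_i/∂v) dv.
  For the x component: f_1(F) = 3*v*(u + v); d F_1 = (0) du + (0) dv
  For the y component: f_2(F) = -9*u*v - 2; d F_2 = (0) du + (2*v) dv
  For the z component: f_3(F) = -9*u*v; d F_3 = (3*v) du + (3*u) dv
Combining and collecting du, dv coefficients:
  coeff of du: -27*u*v^2
  coeff of dv: v*(-27*u^2 - 18*u*v - 4)
F^* omega = (-27*u*v^2) du + (v*(-27*u^2 - 18*u*v - 4)) dv.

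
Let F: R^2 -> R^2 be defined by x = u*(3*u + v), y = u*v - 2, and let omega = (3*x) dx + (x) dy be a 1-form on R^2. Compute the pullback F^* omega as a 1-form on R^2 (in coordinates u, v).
F^* omega = (2*u*(27*u^2 + 15*u*v + 2*v^2)) du + (4*u^2*(3*u + v)) dv

Using F^*(f dg) = (f ∘ F) d(g ∘ F), substitute each coordinate x_i by F_i(u, v) in f_i, and replace dx_i by d F_i = (∂F_i/∂u) du + (∂F_i/∂v) dv.
  For the x component: f_1(F) = 3*u*(3*u + v); d F_1 = (6*u + v) du + (u) dv
  For the y component: f_2(F) = u*(3*u + v); d F_2 = (v) du + (u) dv
Combining and collecting du, dv coefficients:
  coeff of du: 2*u*(27*u^2 + 15*u*v + 2*v^2)
  coeff of dv: 4*u^2*(3*u + v)
F^* omega = (2*u*(27*u^2 + 15*u*v + 2*v^2)) du + (4*u^2*(3*u + v)) dv.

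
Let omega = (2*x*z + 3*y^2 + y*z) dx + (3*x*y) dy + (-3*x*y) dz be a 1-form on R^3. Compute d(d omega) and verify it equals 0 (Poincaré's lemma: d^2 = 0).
d(d omega) = 0

Step 1: d omega = sum_{i<j} (∂f_j/∂x_i - ∂f_i/∂x_j) dx_i ∧ dx_j:
  coeff of dx ∧ dy: -3*y - z
  coeff of dx ∧ dz: -2*x - 4*y
  coeff of dy ∧ dz: -3*x
Step 2: Apply d again to each 2-form coefficient. The only possible 3-form in R^3 is dx ∧ dy ∧ dz, with coefficient
  ∂(coeff of dy∧dz)/∂x - ∂(coeff of dx∧dz)/∂y + ∂(coeff of dx∧dy)/∂z
  = ∂/∂x (-3*x) - ∂/∂y (-2*x - 4*y) + ∂/∂z (-3*y - z).
Each of these terms simplifies to sums of mixed partials that cancel in pairs. The result is 0 (by equality of mixed partials for smooth functions — Schwarz / Clairaut).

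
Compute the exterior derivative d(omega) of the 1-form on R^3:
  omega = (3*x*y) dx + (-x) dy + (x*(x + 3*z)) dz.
d(omega) = (-3*x - 1) dx ∧ dy + (2*x + 3*z) dx ∧ dz

For a 1-form omega = sum_i f_i dx_i, the exterior derivative is
  d(omega) = sum_{i < j} (∂f_j/∂x_i - ∂f_i/∂x_j) dx_i ∧ dx_j.
  coefficient of dx ∧ dy: ∂f_2/∂x - ∂f_1/∂y = ∂(-x)/∂x - ∂(3*x*y)/∂y = -3*x - 1
  coefficient of dx ∧ dz: ∂f_3/∂x - ∂f_1/∂z = ∂(x*(x + 3*z))/∂x - ∂(3*x*y)/∂z = 2*x + 3*z
Assembling: d(omega) = (-3*x - 1) dx ∧ dy + (2*x + 3*z) dx ∧ dz.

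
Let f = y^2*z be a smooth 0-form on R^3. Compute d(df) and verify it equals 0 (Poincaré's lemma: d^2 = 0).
d(df) = 0

Step 1: df = sum_i (∂f/∂x_i) dx_i = (0) dx + (2*y*z) dy + (y^2) dz.
Step 2: Apply d again. Using the 1-form formula, the coefficient of dx ∧ dy in d(df) is ∂^2 f/∂x ∂y - ∂^2 f/∂y ∂x = (0) - (0) = 0 (equality of mixed partials for smooth f).
Similarly for dx ∧ dz and dy ∧ dz — all coefficients vanish. So d(df) = 0.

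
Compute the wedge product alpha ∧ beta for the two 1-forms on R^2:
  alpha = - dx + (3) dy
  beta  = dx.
alpha ∧ beta = (-3) dx ∧ dy

Distribute the wedge, using dx_i ∧ dx_j = -dx_j ∧ dx_i and dx_i ∧ dx_i = 0. For each pair (i, j) with i < j, the coefficient of dx_i ∧ dx_j in alpha ∧ beta is (alpha_i * beta_j - alpha_j * beta_i). Collecting: alpha ∧ beta = (-3) dx ∧ dy.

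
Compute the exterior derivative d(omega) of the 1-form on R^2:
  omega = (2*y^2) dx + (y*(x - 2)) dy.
d(omega) = (-3*y) dx ∧ dy

For a 1-form omega = sum_i f_i dx_i, the exterior derivative is
  d(omega) = sum_{i < j} (∂f_j/∂x_i - ∂f_i/∂x_j) dx_i ∧ dx_j.
  coefficient of dx ∧ dy: ∂f_2/∂x - ∂f_1/∂y = ∂(y*(x - 2))/∂x - ∂(2*y^2)/∂y = -3*y
Assembling: d(omega) = (-3*y) dx ∧ dy.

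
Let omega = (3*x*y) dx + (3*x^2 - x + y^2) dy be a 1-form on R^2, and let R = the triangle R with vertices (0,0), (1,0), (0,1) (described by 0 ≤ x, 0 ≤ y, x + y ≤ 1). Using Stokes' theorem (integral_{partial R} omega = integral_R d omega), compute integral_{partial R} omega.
integral_(partial R) omega = 0

Stokes: integral_partial_R omega = integral_R d omega with d omega = (∂Q/∂x - ∂P/∂y) dx ∧ dy.
  ∂Q/∂x = 6*x - 1
  ∂P/∂y = 3*x
  integrand = ∂Q/∂x - ∂P/∂y = 3*x - 1.
Integrating over R: integral_0^1 integral_0^{1-x} (3*x - 1) dy dx = 0.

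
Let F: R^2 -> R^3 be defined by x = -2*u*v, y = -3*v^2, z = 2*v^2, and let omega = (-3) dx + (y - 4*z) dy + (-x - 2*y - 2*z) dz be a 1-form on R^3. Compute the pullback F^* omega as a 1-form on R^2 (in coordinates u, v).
F^* omega = (6*v) du + (8*u*v^2 + 6*u + 74*v^3) dv

Using F^*(f dg) = (f ∘ F) d(g ∘ F), substitute each coordinate x_i by F_i(u, v) in f_i, and replace dx_i by d F_i = (∂F_i/∂u) du + (∂F_i/∂v) dv.
  For the x component: f_1(F) = -3; d F_1 = (-2*v) du + (-2*u) dv
  For the y component: f_2(F) = -11*v^2; d F_2 = (0) du + (-6*v) dv
  For the z component: f_3(F) = 2*v*(u + v); d F_3 = (0) du + (4*v) dv
Combining and collecting du, dv coefficients:
  coeff of du: 6*v
  coeff of dv: 8*u*v^2 + 6*u + 74*v^3
F^* omega = (6*v) du + (8*u*v^2 + 6*u + 74*v^3) dv.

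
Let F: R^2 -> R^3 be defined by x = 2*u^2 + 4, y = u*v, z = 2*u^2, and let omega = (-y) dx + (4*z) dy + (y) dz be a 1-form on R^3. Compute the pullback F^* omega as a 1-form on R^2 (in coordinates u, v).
F^* omega = (8*u^2*v) du + (8*u^3) dv

Using F^*(f dg) = (f ∘ F) d(g ∘ F), substitute each coordinate x_i by F_i(u, v) in f_i, and replace dx_i by d F_i = (∂F_i/∂u) du + (∂F_i/∂v) dv.
  For the x component: f_1(F) = -u*v; d F_1 = (4*u) du + (0) dv
  For the y component: f_2(F) = 8*u^2; d F_2 = (v) du + (u) dv
  For the z component: f_3(F) = u*v; d F_3 = (4*u) du + (0) dv
Combining and collecting du, dv coefficients:
  coeff of du: 8*u^2*v
  coeff of dv: 8*u^3
F^* omega = (8*u^2*v) du + (8*u^3) dv.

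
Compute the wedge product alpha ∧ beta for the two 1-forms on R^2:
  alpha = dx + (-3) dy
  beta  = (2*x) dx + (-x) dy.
alpha ∧ beta = (5*x) dx ∧ dy

Distribute the wedge, using dx_i ∧ dx_j = -dx_j ∧ dx_i and dx_i ∧ dx_i = 0. For each pair (i, j) with i < j, the coefficient of dx_i ∧ dx_j in alpha ∧ beta is (alpha_i * beta_j - alpha_j * beta_i). Collecting: alpha ∧ beta = (5*x) dx ∧ dy.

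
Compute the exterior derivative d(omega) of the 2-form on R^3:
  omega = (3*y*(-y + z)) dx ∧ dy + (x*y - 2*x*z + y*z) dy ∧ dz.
d(omega) = (4*y - 2*z) dx ∧ dy ∧ dz

For a 2-form omega = sum_{i<j} g_{ij} dx_i ∧ dx_j, the exterior derivative is
  d(omega) = sum_{i<j} d(g_{ij}) ∧ dx_i ∧ dx_j = sum_{i<j, k} (∂g_{ij}/∂x_k) dx_k ∧ dx_i ∧ dx_j.
Expand each term, using dx_k ∧ dx_i ∧ dx_j = sgn(permutation) dx_{(a)} ∧ dx_{(b)} ∧ dx_{(c)} with (a < b < c) sorted:
  d(3*y*(-y + z)) includes (∂/∂z)(3*y*(-y + z)) dz = (3*y) dz, which multiplied by dx ∧ dy gives (3*y) dx ∧ dy ∧ dz
  d(x*y - 2*x*z + y*z) includes (∂/∂x)(x*y - 2*x*z + y*z) dx = (y - 2*z) dx, which multiplied by dy ∧ dz gives (y - 2*z) dx ∧ dy ∧ dz
Collecting like 3-forms: d(omega) = (4*y - 2*z) dx ∧ dy ∧ dz.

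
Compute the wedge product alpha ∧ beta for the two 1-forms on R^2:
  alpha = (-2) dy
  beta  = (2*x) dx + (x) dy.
alpha ∧ beta = (4*x) dx ∧ dy

Distribute the wedge, using dx_i ∧ dx_j = -dx_j ∧ dx_i and dx_i ∧ dx_i = 0. For each pair (i, j) with i < j, the coefficient of dx_i ∧ dx_j in alpha ∧ beta is (alpha_i * beta_j - alpha_j * beta_i). Collecting: alpha ∧ beta = (4*x) dx ∧ dy.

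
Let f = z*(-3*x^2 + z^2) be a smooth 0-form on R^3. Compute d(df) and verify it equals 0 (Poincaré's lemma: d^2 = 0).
d(df) = 0

Step 1: df = sum_i (∂f/∂x_i) dx_i = (-6*x*z) dx + (0) dy + (-3*x^2 + 3*z^2) dz.
Step 2: Apply d again. Using the 1-form formula, the coefficient of dx ∧ dy in d(df) is ∂^2 f/∂x ∂y - ∂^2 f/∂y ∂x = (0) - (0) = 0 (equality of mixed partials for smooth f).
Similarly for dx ∧ dz and dy ∧ dz — all coefficients vanish. So d(df) = 0.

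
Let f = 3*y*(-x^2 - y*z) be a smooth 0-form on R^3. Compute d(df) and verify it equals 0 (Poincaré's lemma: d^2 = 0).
d(df) = 0

Step 1: df = sum_i (∂f/∂x_i) dx_i = (-6*x*y) dx + (-3*x^2 - 6*y*z) dy + (-3*y^2) dz.
Step 2: Apply d again. Using the 1-form formula, the coefficient of dx ∧ dy in d(df) is ∂^2 f/∂x ∂y - ∂^2 f/∂y ∂x = (-6*x) - (-6*x) = 0 (equality of mixed partials for smooth f).
Similarly for dx ∧ dz and dy ∧ dz — all coefficients vanish. So d(df) = 0.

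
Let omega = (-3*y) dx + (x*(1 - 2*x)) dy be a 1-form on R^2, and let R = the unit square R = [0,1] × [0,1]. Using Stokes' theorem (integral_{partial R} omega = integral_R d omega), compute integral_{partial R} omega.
integral_(partial R) omega = 2

Stokes: integral_partial_R omega = integral_R d omega with d omega = (∂Q/∂x - ∂P/∂y) dx ∧ dy.
  ∂Q/∂x = 1 - 4*x
  ∂P/∂y = -3
  integrand = ∂Q/∂x - ∂P/∂y = 4 - 4*x.
Integrating over R: integral_0^1 integral_0^1 (4 - 4*x) dx dy = 2.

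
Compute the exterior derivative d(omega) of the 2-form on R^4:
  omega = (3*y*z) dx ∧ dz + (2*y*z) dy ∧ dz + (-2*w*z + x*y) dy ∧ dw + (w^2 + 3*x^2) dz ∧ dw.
d(omega) = (-3*z) dx ∧ dy ∧ dz + (y) dx ∧ dy ∧ dw + (2*w) dy ∧ dz ∧ dw + (6*x) dx ∧ dz ∧ dw

For a 2-form omega = sum_{i<j} g_{ij} dx_i ∧ dx_j, the exterior derivative is
  d(omega) = sum_{i<j} d(g_{ij}) ∧ dx_i ∧ dx_j = sum_{i<j, k} (∂g_{ij}/∂x_k) dx_k ∧ dx_i ∧ dx_j.
Expand each term, using dx_k ∧ dx_i ∧ dx_j = sgn(permutation) dx_{(a)} ∧ dx_{(b)} ∧ dx_{(c)} with (a < b < c) sorted:
  d(3*y*z) includes (∂/∂y)(3*y*z) dy = (3*z) dy, which multiplied by dx ∧ dz gives (-3*z) dx ∧ dy ∧ dz
  d(-2*w*z + x*y) includes (∂/∂x)(-2*w*z + x*y) dx = (y) dx, which multiplied by dy ∧ dw gives (y) dx ∧ dy ∧ dw
  d(-2*w*z + x*y) includes (∂/∂z)(-2*w*z + x*y) dz = (-2*w) dz, which multiplied by dy ∧ dw gives (2*w) dy ∧ dz ∧ dw
  d(w^2 + 3*x^2) includes (∂/∂x)(w^2 + 3*x^2) dx = (6*x) dx, which multiplied by dz ∧ dw gives (6*x) dx ∧ dz ∧ dw
Collecting like 3-forms: d(omega) = (-3*z) dx ∧ dy ∧ dz + (y) dx ∧ dy ∧ dw + (2*w) dy ∧ dz ∧ dw + (6*x) dx ∧ dz ∧ dw.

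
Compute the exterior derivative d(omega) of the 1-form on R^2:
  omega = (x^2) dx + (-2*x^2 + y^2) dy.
d(omega) = (-4*x) dx ∧ dy

For a 1-form omega = sum_i f_i dx_i, the exterior derivative is
  d(omega) = sum_{i < j} (∂f_j/∂x_i - ∂f_i/∂x_j) dx_i ∧ dx_j.
  coefficient of dx ∧ dy: ∂f_2/∂x - ∂f_1/∂y = ∂(-2*x^2 + y^2)/∂x - ∂(x^2)/∂y = -4*x
Assembling: d(omega) = (-4*x) dx ∧ dy.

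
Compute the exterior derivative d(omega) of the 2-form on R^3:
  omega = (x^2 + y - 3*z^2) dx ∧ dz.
d(omega) = (-1) dx ∧ dy ∧ dz

For a 2-form omega = sum_{i<j} g_{ij} dx_i ∧ dx_j, the exterior derivative is
  d(omega) = sum_{i<j} d(g_{ij}) ∧ dx_i ∧ dx_j = sum_{i<j, k} (∂g_{ij}/∂x_k) dx_k ∧ dx_i ∧ dx_j.
Expand each term, using dx_k ∧ dx_i ∧ dx_j = sgn(permutation) dx_{(a)} ∧ dx_{(b)} ∧ dx_{(c)} with (a < b < c) sorted:
  d(x^2 + y - 3*z^2) includes (∂/∂y)(x^2 + y - 3*z^2) dy = (1) dy, which multiplied by dx ∧ dz gives (-1) dx ∧ dy ∧ dz
Collecting like 3-forms: d(omega) = (-1) dx ∧ dy ∧ dz.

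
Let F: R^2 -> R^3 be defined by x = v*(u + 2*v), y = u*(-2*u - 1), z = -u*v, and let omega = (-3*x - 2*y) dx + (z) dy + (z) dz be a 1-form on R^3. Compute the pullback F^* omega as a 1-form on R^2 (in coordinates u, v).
F^* omega = (v*(8*u^2 - 2*u*v + 3*u - 6*v^2)) du + (4*u^3 + 14*u^2*v + 2*u^2 - 18*u*v^2 + 8*u*v - 24*v^3) dv

Using F^*(f dg) = (f ∘ F) d(g ∘ F), substitute each coordinate x_i by F_i(u, v) in f_i, and replace dx_i by d F_i = (∂F_i/∂u) du + (∂F_i/∂v) dv.
  For the x component: f_1(F) = 4*u^2 - 3*u*v + 2*u - 6*v^2; d F_1 = (v) du + (u + 4*v) dv
  For the y component: f_2(F) = -u*v; d F_2 = (-4*u - 1) du + (0) dv
  For the z component: f_3(F) = -u*v; d F_3 = (-v) du + (-u) dv
Combining and collecting du, dv coefficients:
  coeff of du: v*(8*u^2 - 2*u*v + 3*u - 6*v^2)
  coeff of dv: 4*u^3 + 14*u^2*v + 2*u^2 - 18*u*v^2 + 8*u*v - 24*v^3
F^* omega = (v*(8*u^2 - 2*u*v + 3*u - 6*v^2)) du + (4*u^3 + 14*u^2*v + 2*u^2 - 18*u*v^2 + 8*u*v - 24*v^3) dv.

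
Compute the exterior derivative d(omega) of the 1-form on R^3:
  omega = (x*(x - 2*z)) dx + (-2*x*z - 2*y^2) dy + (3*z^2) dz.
d(omega) = (-2*z) dx ∧ dy + (2*x) dx ∧ dz + (2*x) dy ∧ dz

For a 1-form omega = sum_i f_i dx_i, the exterior derivative is
  d(omega) = sum_{i < j} (∂f_j/∂x_i - ∂f_i/∂x_j) dx_i ∧ dx_j.
  coefficient of dx ∧ dy: ∂f_2/∂x - ∂f_1/∂y = ∂(-2*x*z - 2*y^2)/∂x - ∂(x*(x - 2*z))/∂y = -2*z
  coefficient of dx ∧ dz: ∂f_3/∂x - ∂f_1/∂z = ∂(3*z^2)/∂x - ∂(x*(x - 2*z))/∂z = 2*x
  coefficient of dy ∧ dz: ∂f_3/∂y - ∂f_2/∂z = ∂(3*z^2)/∂y - ∂(-2*x*z - 2*y^2)/∂z = 2*x
Assembling: d(omega) = (-2*z) dx ∧ dy + (2*x) dx ∧ dz + (2*x) dy ∧ dz.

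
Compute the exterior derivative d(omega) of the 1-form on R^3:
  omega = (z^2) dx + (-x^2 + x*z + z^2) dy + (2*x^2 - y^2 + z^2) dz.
d(omega) = (-2*x + z) dx ∧ dy + (4*x - 2*z) dx ∧ dz + (-x - 2*y - 2*z) dy ∧ dz

For a 1-form omega = sum_i f_i dx_i, the exterior derivative is
  d(omega) = sum_{i < j} (∂f_j/∂x_i - ∂f_i/∂x_j) dx_i ∧ dx_j.
  coefficient of dx ∧ dy: ∂f_2/∂x - ∂f_1/∂y = ∂(-x^2 + x*z + z^2)/∂x - ∂(z^2)/∂y = -2*x + z
  coefficient of dx ∧ dz: ∂f_3/∂x - ∂f_1/∂z = ∂(2*x^2 - y^2 + z^2)/∂x - ∂(z^2)/∂z = 4*x - 2*z
  coefficient of dy ∧ dz: ∂f_3/∂y - ∂f_2/∂z = ∂(2*x^2 - y^2 + z^2)/∂y - ∂(-x^2 + x*z + z^2)/∂z = -x - 2*y - 2*z
Assembling: d(omega) = (-2*x + z) dx ∧ dy + (4*x - 2*z) dx ∧ dz + (-x - 2*y - 2*z) dy ∧ dz.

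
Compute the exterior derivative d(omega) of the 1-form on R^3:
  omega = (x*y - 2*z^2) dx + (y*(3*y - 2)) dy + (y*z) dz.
d(omega) = (-x) dx ∧ dy + (4*z) dx ∧ dz + (z) dy ∧ dz

For a 1-form omega = sum_i f_i dx_i, the exterior derivative is
  d(omega) = sum_{i < j} (∂f_j/∂x_i - ∂f_i/∂x_j) dx_i ∧ dx_j.
  coefficient of dx ∧ dy: ∂f_2/∂x - ∂f_1/∂y = ∂(y*(3*y - 2))/∂x - ∂(x*y - 2*z^2)/∂y = -x
  coefficient of dx ∧ dz: ∂f_3/∂x - ∂f_1/∂z = ∂(y*z)/∂x - ∂(x*y - 2*z^2)/∂z = 4*z
  coefficient of dy ∧ dz: ∂f_3/∂y - ∂f_2/∂z = ∂(y*z)/∂y - ∂(y*(3*y - 2))/∂z = z
Assembling: d(omega) = (-x) dx ∧ dy + (4*z) dx ∧ dz + (z) dy ∧ dz.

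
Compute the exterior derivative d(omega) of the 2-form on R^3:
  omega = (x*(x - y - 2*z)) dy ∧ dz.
d(omega) = (2*x - y - 2*z) dx ∧ dy ∧ dz

For a 2-form omega = sum_{i<j} g_{ij} dx_i ∧ dx_j, the exterior derivative is
  d(omega) = sum_{i<j} d(g_{ij}) ∧ dx_i ∧ dx_j = sum_{i<j, k} (∂g_{ij}/∂x_k) dx_k ∧ dx_i ∧ dx_j.
Expand each term, using dx_k ∧ dx_i ∧ dx_j = sgn(permutation) dx_{(a)} ∧ dx_{(b)} ∧ dx_{(c)} with (a < b < c) sorted:
  d(x*(x - y - 2*z)) includes (∂/∂x)(x*(x - y - 2*z)) dx = (2*x - y - 2*z) dx, which multiplied by dy ∧ dz gives (2*x - y - 2*z) dx ∧ dy ∧ dz
Collecting like 3-forms: d(omega) = (2*x - y - 2*z) dx ∧ dy ∧ dz.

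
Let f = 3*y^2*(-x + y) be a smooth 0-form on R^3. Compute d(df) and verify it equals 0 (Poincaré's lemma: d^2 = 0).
d(df) = 0

Step 1: df = sum_i (∂f/∂x_i) dx_i = (-3*y^2) dx + (3*y*(-2*x + 3*y)) dy + (0) dz.
Step 2: Apply d again. Using the 1-form formula, the coefficient of dx ∧ dy in d(df) is ∂^2 f/∂x ∂y - ∂^2 f/∂y ∂x = (-6*y) - (-6*y) = 0 (equality of mixed partials for smooth f).
Similarly for dx ∧ dz and dy ∧ dz — all coefficients vanish. So d(df) = 0.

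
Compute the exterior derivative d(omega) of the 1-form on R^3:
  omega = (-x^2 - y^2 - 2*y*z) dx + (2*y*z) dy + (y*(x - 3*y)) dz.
d(omega) = (2*y + 2*z) dx ∧ dy + (3*y) dx ∧ dz + (x - 8*y) dy ∧ dz

For a 1-form omega = sum_i f_i dx_i, the exterior derivative is
  d(omega) = sum_{i < j} (∂f_j/∂x_i - ∂f_i/∂x_j) dx_i ∧ dx_j.
  coefficient of dx ∧ dy: ∂f_2/∂x - ∂f_1/∂y = ∂(2*y*z)/∂x - ∂(-x^2 - y^2 - 2*y*z)/∂y = 2*y + 2*z
  coefficient of dx ∧ dz: ∂f_3/∂x - ∂f_1/∂z = ∂(y*(x - 3*y))/∂x - ∂(-x^2 - y^2 - 2*y*z)/∂z = 3*y
  coefficient of dy ∧ dz: ∂f_3/∂y - ∂f_2/∂z = ∂(y*(x - 3*y))/∂y - ∂(2*y*z)/∂z = x - 8*y
Assembling: d(omega) = (2*y + 2*z) dx ∧ dy + (3*y) dx ∧ dz + (x - 8*y) dy ∧ dz.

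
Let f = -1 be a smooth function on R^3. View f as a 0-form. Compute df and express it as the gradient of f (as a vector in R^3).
df = (0) dx + (0) dy + (0) dz; grad f = (0, 0, 0)

For a 0-form f, d f = (∂f/∂x) dx + (∂f/∂y) dy + (∂f/∂z) dz. The components of the vector representation are exactly the entries of grad f in Cartesian coordinates:
  ∂f/∂x = 0
  ∂f/∂y = 0
  ∂f/∂z = 0.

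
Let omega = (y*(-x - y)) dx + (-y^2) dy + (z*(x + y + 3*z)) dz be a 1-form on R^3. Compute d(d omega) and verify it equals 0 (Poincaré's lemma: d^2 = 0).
d(d omega) = 0

Step 1: d omega = sum_{i<j} (∂f_j/∂x_i - ∂f_i/∂x_j) dx_i ∧ dx_j:
  coeff of dx ∧ dy: x + 2*y
  coeff of dx ∧ dz: z
  coeff of dy ∧ dz: z
Step 2: Apply d again to each 2-form coefficient. The only possible 3-form in R^3 is dx ∧ dy ∧ dz, with coefficient
  ∂(coeff of dy∧dz)/∂x - ∂(coeff of dx∧dz)/∂y + ∂(coeff of dx∧dy)/∂z
  = ∂/∂x (z) - ∂/∂y (z) + ∂/∂z (x + 2*y).
Each of these terms simplifies to sums of mixed partials that cancel in pairs. The result is 0 (by equality of mixed partials for smooth functions — Schwarz / Clairaut).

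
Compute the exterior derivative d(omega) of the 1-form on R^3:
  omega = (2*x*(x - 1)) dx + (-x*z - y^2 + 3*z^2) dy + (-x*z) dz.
d(omega) = (-z) dx ∧ dy + (-z) dx ∧ dz + (x - 6*z) dy ∧ dz

For a 1-form omega = sum_i f_i dx_i, the exterior derivative is
  d(omega) = sum_{i < j} (∂f_j/∂x_i - ∂f_i/∂x_j) dx_i ∧ dx_j.
  coefficient of dx ∧ dy: ∂f_2/∂x - ∂f_1/∂y = ∂(-x*z - y^2 + 3*z^2)/∂x - ∂(2*x*(x - 1))/∂y = -z
  coefficient of dx ∧ dz: ∂f_3/∂x - ∂f_1/∂z = ∂(-x*z)/∂x - ∂(2*x*(x - 1))/∂z = -z
  coefficient of dy ∧ dz: ∂f_3/∂y - ∂f_2/∂z = ∂(-x*z)/∂y - ∂(-x*z - y^2 + 3*z^2)/∂z = x - 6*z
Assembling: d(omega) = (-z) dx ∧ dy + (-z) dx ∧ dz + (x - 6*z) dy ∧ dz.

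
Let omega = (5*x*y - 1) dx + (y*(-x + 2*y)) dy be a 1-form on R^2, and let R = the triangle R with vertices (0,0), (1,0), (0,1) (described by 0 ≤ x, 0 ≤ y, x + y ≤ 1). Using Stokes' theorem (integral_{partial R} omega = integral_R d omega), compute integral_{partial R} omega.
integral_(partial R) omega = -1

Stokes: integral_partial_R omega = integral_R d omega with d omega = (∂Q/∂x - ∂P/∂y) dx ∧ dy.
  ∂Q/∂x = -y
  ∂P/∂y = 5*x
  integrand = ∂Q/∂x - ∂P/∂y = -5*x - y.
Integrating over R: integral_0^1 integral_0^{1-x} (-5*x - y) dy dx = -1.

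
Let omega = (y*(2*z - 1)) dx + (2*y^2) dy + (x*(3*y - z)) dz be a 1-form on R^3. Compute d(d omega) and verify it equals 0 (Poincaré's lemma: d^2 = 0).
d(d omega) = 0

Step 1: d omega = sum_{i<j} (∂f_j/∂x_i - ∂f_i/∂x_j) dx_i ∧ dx_j:
  coeff of dx ∧ dy: 1 - 2*z
  coeff of dx ∧ dz: y - z
  coeff of dy ∧ dz: 3*x
Step 2: Apply d again to each 2-form coefficient. The only possible 3-form in R^3 is dx ∧ dy ∧ dz, with coefficient
  ∂(coeff of dy∧dz)/∂x - ∂(coeff of dx∧dz)/∂y + ∂(coeff of dx∧dy)/∂z
  = ∂/∂x (3*x) - ∂/∂y (y - z) + ∂/∂z (1 - 2*z).
Each of these terms simplifies to sums of mixed partials that cancel in pairs. The result is 0 (by equality of mixed partials for smooth functions — Schwarz / Clairaut).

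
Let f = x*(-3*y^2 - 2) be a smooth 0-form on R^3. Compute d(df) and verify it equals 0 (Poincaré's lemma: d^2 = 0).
d(df) = 0

Step 1: df = sum_i (∂f/∂x_i) dx_i = (-3*y^2 - 2) dx + (-6*x*y) dy + (0) dz.
Step 2: Apply d again. Using the 1-form formula, the coefficient of dx ∧ dy in d(df) is ∂^2 f/∂x ∂y - ∂^2 f/∂y ∂x = (-6*y) - (-6*y) = 0 (equality of mixed partials for smooth f).
Similarly for dx ∧ dz and dy ∧ dz — all coefficients vanish. So d(df) = 0.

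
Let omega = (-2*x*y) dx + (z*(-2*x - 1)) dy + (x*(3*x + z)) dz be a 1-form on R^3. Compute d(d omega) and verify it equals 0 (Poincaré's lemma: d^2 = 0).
d(d omega) = 0

Step 1: d omega = sum_{i<j} (∂f_j/∂x_i - ∂f_i/∂x_j) dx_i ∧ dx_j:
  coeff of dx ∧ dy: 2*x - 2*z
  coeff of dx ∧ dz: 6*x + z
  coeff of dy ∧ dz: 2*x + 1
Step 2: Apply d again to each 2-form coefficient. The only possible 3-form in R^3 is dx ∧ dy ∧ dz, with coefficient
  ∂(coeff of dy∧dz)/∂x - ∂(coeff of dx∧dz)/∂y + ∂(coeff of dx∧dy)/∂z
  = ∂/∂x (2*x + 1) - ∂/∂y (6*x + z) + ∂/∂z (2*x - 2*z).
Each of these terms simplifies to sums of mixed partials that cancel in pairs. The result is 0 (by equality of mixed partials for smooth functions — Schwarz / Clairaut).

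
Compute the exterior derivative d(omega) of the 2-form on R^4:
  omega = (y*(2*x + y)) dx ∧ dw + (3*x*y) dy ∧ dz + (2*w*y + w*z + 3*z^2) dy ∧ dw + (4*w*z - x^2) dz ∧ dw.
d(omega) = (-2*x - 2*y) dx ∧ dy ∧ dw + (3*y) dx ∧ dy ∧ dz + (-w - 6*z) dy ∧ dz ∧ dw + (-2*x) dx ∧ dz ∧ dw

For a 2-form omega = sum_{i<j} g_{ij} dx_i ∧ dx_j, the exterior derivative is
  d(omega) = sum_{i<j} d(g_{ij}) ∧ dx_i ∧ dx_j = sum_{i<j, k} (∂g_{ij}/∂x_k) dx_k ∧ dx_i ∧ dx_j.
Expand each term, using dx_k ∧ dx_i ∧ dx_j = sgn(permutation) dx_{(a)} ∧ dx_{(b)} ∧ dx_{(c)} with (a < b < c) sorted:
  d(y*(2*x + y)) includes (∂/∂y)(y*(2*x + y)) dy = (2*x + 2*y) dy, which multiplied by dx ∧ dw gives (-2*x - 2*y) dx ∧ dy ∧ dw
  d(3*x*y) includes (∂/∂x)(3*x*y) dx = (3*y) dx, which multiplied by dy ∧ dz gives (3*y) dx ∧ dy ∧ dz
  d(2*w*y + w*z + 3*z^2) includes (∂/∂z)(2*w*y + w*z + 3*z^2) dz = (w + 6*z) dz, which multiplied by dy ∧ dw gives (-w - 6*z) dy ∧ dz ∧ dw
  d(4*w*z - x^2) includes (∂/∂x)(4*w*z - x^2) dx = (-2*x) dx, which multiplied by dz ∧ dw gives (-2*x) dx ∧ dz ∧ dw
Collecting like 3-forms: d(omega) = (-2*x - 2*y) dx ∧ dy ∧ dw + (3*y) dx ∧ dy ∧ dz + (-w - 6*z) dy ∧ dz ∧ dw + (-2*x) dx ∧ dz ∧ dw.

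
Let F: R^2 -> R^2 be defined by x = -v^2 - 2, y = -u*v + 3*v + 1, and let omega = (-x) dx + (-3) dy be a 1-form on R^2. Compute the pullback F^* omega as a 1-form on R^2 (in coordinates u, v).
F^* omega = (3*v) du + (3*u - 2*v^3 - 4*v - 9) dv

Using F^*(f dg) = (f ∘ F) d(g ∘ F), substitute each coordinate x_i by F_i(u, v) in f_i, and replace dx_i by d F_i = (∂F_i/∂u) du + (∂F_i/∂v) dv.
  For the x component: f_1(F) = v^2 + 2; d F_1 = (0) du + (-2*v) dv
  For the y component: f_2(F) = -3; d F_2 = (-v) du + (3 - u) dv
Combining and collecting du, dv coefficients:
  coeff of du: 3*v
  coeff of dv: 3*u - 2*v^3 - 4*v - 9
F^* omega = (3*v) du + (3*u - 2*v^3 - 4*v - 9) dv.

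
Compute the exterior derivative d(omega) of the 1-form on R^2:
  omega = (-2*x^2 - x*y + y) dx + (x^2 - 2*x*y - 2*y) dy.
d(omega) = (3*x - 2*y - 1) dx ∧ dy

For a 1-form omega = sum_i f_i dx_i, the exterior derivative is
  d(omega) = sum_{i < j} (∂f_j/∂x_i - ∂f_i/∂x_j) dx_i ∧ dx_j.
  coefficient of dx ∧ dy: ∂f_2/∂x - ∂f_1/∂y = ∂(x^2 - 2*x*y - 2*y)/∂x - ∂(-2*x^2 - x*y + y)/∂y = 3*x - 2*y - 1
Assembling: d(omega) = (3*x - 2*y - 1) dx ∧ dy.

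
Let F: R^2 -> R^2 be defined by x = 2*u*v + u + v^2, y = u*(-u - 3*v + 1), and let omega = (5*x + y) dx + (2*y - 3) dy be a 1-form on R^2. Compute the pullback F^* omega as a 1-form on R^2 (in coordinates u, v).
F^* omega = (4*u^3 + 16*u^2*v - 7*u^2 + 32*u*v^2 + 7*u*v + 14*u + 10*v^3 + 5*v^2 + 9*v - 3) du + (4*u^3 + 30*u^2*v + 6*u^2 + 24*u*v^2 + 12*u*v + 9*u + 10*v^3) dv

Using F^*(f dg) = (f ∘ F) d(g ∘ F), substitute each coordinate x_i by F_i(u, v) in f_i, and replace dx_i by d F_i = (∂F_i/∂u) du + (∂F_i/∂v) dv.
  For the x component: f_1(F) = -u^2 + 7*u*v + 6*u + 5*v^2; d F_1 = (2*v + 1) du + (2*u + 2*v) dv
  For the y component: f_2(F) = -2*u^2 - 6*u*v + 2*u - 3; d F_2 = (-2*u - 3*v + 1) du + (-3*u) dv
Combining and collecting du, dv coefficients:
  coeff of du: 4*u^3 + 16*u^2*v - 7*u^2 + 32*u*v^2 + 7*u*v + 14*u + 10*v^3 + 5*v^2 + 9*v - 3
  coeff of dv: 4*u^3 + 30*u^2*v + 6*u^2 + 24*u*v^2 + 12*u*v + 9*u + 10*v^3
F^* omega = (4*u^3 + 16*u^2*v - 7*u^2 + 32*u*v^2 + 7*u*v + 14*u + 10*v^3 + 5*v^2 + 9*v - 3) du + (4*u^3 + 30*u^2*v + 6*u^2 + 24*u*v^2 + 12*u*v + 9*u + 10*v^3) dv.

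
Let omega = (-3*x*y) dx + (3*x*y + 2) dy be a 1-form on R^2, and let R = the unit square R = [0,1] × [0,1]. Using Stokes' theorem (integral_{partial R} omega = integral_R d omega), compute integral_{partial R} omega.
integral_(partial R) omega = 3

Stokes: integral_partial_R omega = integral_R d omega with d omega = (∂Q/∂x - ∂P/∂y) dx ∧ dy.
  ∂Q/∂x = 3*y
  ∂P/∂y = -3*x
  integrand = ∂Q/∂x - ∂P/∂y = 3*x + 3*y.
Integrating over R: integral_0^1 integral_0^1 (3*x + 3*y) dx dy = 3.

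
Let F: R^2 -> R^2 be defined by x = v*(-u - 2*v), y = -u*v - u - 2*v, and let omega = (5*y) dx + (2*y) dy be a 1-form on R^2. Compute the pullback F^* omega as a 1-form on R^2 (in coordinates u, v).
F^* omega = (7*u*v^2 + 9*u*v + 2*u + 14*v^2 + 4*v) du + (7*u^2*v + 7*u^2 + 20*u*v^2 + 38*u*v + 4*u + 40*v^2 + 8*v) dv

Using F^*(f dg) = (f ∘ F) d(g ∘ F), substitute each coordinate x_i by F_i(u, v) in f_i, and replace dx_i by d F_i = (∂F_i/∂u) du + (∂F_i/∂v) dv.
  For the x component: f_1(F) = -5*u*v - 5*u - 10*v; d F_1 = (-v) du + (-u - 4*v) dv
  For the y component: f_2(F) = -2*u*v - 2*u - 4*v; d F_2 = (-v - 1) du + (-u - 2) dv
Combining and collecting du, dv coefficients:
  coeff of du: 7*u*v^2 + 9*u*v + 2*u + 14*v^2 + 4*v
  coeff of dv: 7*u^2*v + 7*u^2 + 20*u*v^2 + 38*u*v + 4*u + 40*v^2 + 8*v
F^* omega = (7*u*v^2 + 9*u*v + 2*u + 14*v^2 + 4*v) du + (7*u^2*v + 7*u^2 + 20*u*v^2 + 38*u*v + 4*u + 40*v^2 + 8*v) dv.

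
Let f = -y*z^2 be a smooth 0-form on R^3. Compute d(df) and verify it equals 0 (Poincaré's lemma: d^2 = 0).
d(df) = 0

Step 1: df = sum_i (∂f/∂x_i) dx_i = (0) dx + (-z^2) dy + (-2*y*z) dz.
Step 2: Apply d again. Using the 1-form formula, the coefficient of dx ∧ dy in d(df) is ∂^2 f/∂x ∂y - ∂^2 f/∂y ∂x = (0) - (0) = 0 (equality of mixed partials for smooth f).
Similarly for dx ∧ dz and dy ∧ dz — all coefficients vanish. So d(df) = 0.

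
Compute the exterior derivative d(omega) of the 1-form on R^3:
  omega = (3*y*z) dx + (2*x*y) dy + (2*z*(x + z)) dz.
d(omega) = (2*y - 3*z) dx ∧ dy + (-3*y + 2*z) dx ∧ dz

For a 1-form omega = sum_i f_i dx_i, the exterior derivative is
  d(omega) = sum_{i < j} (∂f_j/∂x_i - ∂f_i/∂x_j) dx_i ∧ dx_j.
  coefficient of dx ∧ dy: ∂f_2/∂x - ∂f_1/∂y = ∂(2*x*y)/∂x - ∂(3*y*z)/∂y = 2*y - 3*z
  coefficient of dx ∧ dz: ∂f_3/∂x - ∂f_1/∂z = ∂(2*z*(x + z))/∂x - ∂(3*y*z)/∂z = -3*y + 2*z
Assembling: d(omega) = (2*y - 3*z) dx ∧ dy + (-3*y + 2*z) dx ∧ dz.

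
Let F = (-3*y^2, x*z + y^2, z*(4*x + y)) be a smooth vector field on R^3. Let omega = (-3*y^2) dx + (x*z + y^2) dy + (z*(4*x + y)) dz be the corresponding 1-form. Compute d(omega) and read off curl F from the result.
d(omega) = (-x + z) dy ∧ dz + (-4*z) dz ∧ dx + (6*y + z) dx ∧ dy; curl F = (-x + z, -4*z, 6*y + z)

d omega = sum_{i<j} (∂f_j/∂x_i - ∂f_i/∂x_j) dx_i ∧ dx_j. Under the identification (dy ∧ dz, dz ∧ dx, dx ∧ dy) ↔ (e_x, e_y, e_z), the coefficients are exactly the components of curl F. Compute:
  ∂R/∂y - ∂Q/∂z = (z) - (x) = -x + z
  ∂P/∂z - ∂R/∂x = (0) - (4*z) = -4*z
  ∂Q/∂x - ∂P/∂y = (z) - (-6*y) = 6*y + z.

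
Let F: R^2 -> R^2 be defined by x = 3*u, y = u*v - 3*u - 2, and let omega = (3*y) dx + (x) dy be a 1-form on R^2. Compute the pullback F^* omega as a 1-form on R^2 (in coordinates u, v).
F^* omega = (12*u*v - 36*u - 18) du + (3*u^2) dv

Using F^*(f dg) = (f ∘ F) d(g ∘ F), substitute each coordinate x_i by F_i(u, v) in f_i, and replace dx_i by d F_i = (∂F_i/∂u) du + (∂F_i/∂v) dv.
  For the x component: f_1(F) = 3*u*v - 9*u - 6; d F_1 = (3) du + (0) dv
  For the y component: f_2(F) = 3*u; d F_2 = (v - 3) du + (u) dv
Combining and collecting du, dv coefficients:
  coeff of du: 12*u*v - 36*u - 18
  coeff of dv: 3*u^2
F^* omega = (12*u*v - 36*u - 18) du + (3*u^2) dv.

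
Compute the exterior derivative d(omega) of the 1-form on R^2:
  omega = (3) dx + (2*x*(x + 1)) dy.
d(omega) = (4*x + 2) dx ∧ dy

For a 1-form omega = sum_i f_i dx_i, the exterior derivative is
  d(omega) = sum_{i < j} (∂f_j/∂x_i - ∂f_i/∂x_j) dx_i ∧ dx_j.
  coefficient of dx ∧ dy: ∂f_2/∂x - ∂f_1/∂y = ∂(2*x*(x + 1))/∂x - ∂(3)/∂y = 4*x + 2
Assembling: d(omega) = (4*x + 2) dx ∧ dy.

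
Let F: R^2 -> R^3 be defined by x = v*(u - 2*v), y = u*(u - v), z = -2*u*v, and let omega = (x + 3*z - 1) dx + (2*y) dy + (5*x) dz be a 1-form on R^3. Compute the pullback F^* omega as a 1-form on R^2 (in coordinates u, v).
F^* omega = (4*u^3 - 6*u^2*v - 13*u*v^2 + 18*v^3 - v) du + (-2*u^3 - 13*u^2*v + 38*u*v^2 - u + 8*v^3 + 4*v) dv

Using F^*(f dg) = (f ∘ F) d(g ∘ F), substitute each coordinate x_i by F_i(u, v) in f_i, and replace dx_i by d F_i = (∂F_i/∂u) du + (∂F_i/∂v) dv.
  For the x component: f_1(F) = -5*u*v - 2*v^2 - 1; d F_1 = (v) du + (u - 4*v) dv
  For the y component: f_2(F) = 2*u*(u - v); d F_2 = (2*u - v) du + (-u) dv
  For the z component: f_3(F) = 5*v*(u - 2*v); d F_3 = (-2*v) du + (-2*u) dv
Combining and collecting du, dv coefficients:
  coeff of du: 4*u^3 - 6*u^2*v - 13*u*v^2 + 18*v^3 - v
  coeff of dv: -2*u^3 - 13*u^2*v + 38*u*v^2 - u + 8*v^3 + 4*v
F^* omega = (4*u^3 - 6*u^2*v - 13*u*v^2 + 18*v^3 - v) du + (-2*u^3 - 13*u^2*v + 38*u*v^2 - u + 8*v^3 + 4*v) dv.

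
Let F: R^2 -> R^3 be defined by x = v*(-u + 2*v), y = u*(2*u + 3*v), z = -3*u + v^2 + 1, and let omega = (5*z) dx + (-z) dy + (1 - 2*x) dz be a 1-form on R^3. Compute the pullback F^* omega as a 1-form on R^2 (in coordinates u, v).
F^* omega = (12*u^2 - 4*u*v^2 + 18*u*v - 4*u - 8*v^3 + 12*v^2 - 8*v - 3) du + (24*u^2 - 4*u*v^2 - 60*u*v - 8*u + 12*v^3 + 22*v) dv

Using F^*(f dg) = (f ∘ F) d(g ∘ F), substitute each coordinate x_i by F_i(u, v) in f_i, and replace dx_i by d F_i = (∂F_i/∂u) du + (∂F_i/∂v) dv.
  For the x component: f_1(F) = -15*u + 5*v^2 + 5; d F_1 = (-v) du + (-u + 4*v) dv
  For the y component: f_2(F) = 3*u - v^2 - 1; d F_2 = (4*u + 3*v) du + (3*u) dv
  For the z component: f_3(F) = 2*u*v - 4*v^2 + 1; d F_3 = (-3) du + (2*v) dv
Combining and collecting du, dv coefficients:
  coeff of du: 12*u^2 - 4*u*v^2 + 18*u*v - 4*u - 8*v^3 + 12*v^2 - 8*v - 3
  coeff of dv: 24*u^2 - 4*u*v^2 - 60*u*v - 8*u + 12*v^3 + 22*v
F^* omega = (12*u^2 - 4*u*v^2 + 18*u*v - 4*u - 8*v^3 + 12*v^2 - 8*v - 3) du + (24*u^2 - 4*u*v^2 - 60*u*v - 8*u + 12*v^3 + 22*v) dv.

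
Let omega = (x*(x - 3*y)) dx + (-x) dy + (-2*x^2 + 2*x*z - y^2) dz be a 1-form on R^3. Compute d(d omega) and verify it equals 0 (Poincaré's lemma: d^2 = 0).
d(d omega) = 0

Step 1: d omega = sum_{i<j} (∂f_j/∂x_i - ∂f_i/∂x_j) dx_i ∧ dx_j:
  coeff of dx ∧ dy: 3*x - 1
  coeff of dx ∧ dz: -4*x + 2*z
  coeff of dy ∧ dz: -2*y
Step 2: Apply d again to each 2-form coefficient. The only possible 3-form in R^3 is dx ∧ dy ∧ dz, with coefficient
  ∂(coeff of dy∧dz)/∂x - ∂(coeff of dx∧dz)/∂y + ∂(coeff of dx∧dy)/∂z
  = ∂/∂x (-2*y) - ∂/∂y (-4*x + 2*z) + ∂/∂z (3*x - 1).
Each of these terms simplifies to sums of mixed partials that cancel in pairs. The result is 0 (by equality of mixed partials for smooth functions — Schwarz / Clairaut).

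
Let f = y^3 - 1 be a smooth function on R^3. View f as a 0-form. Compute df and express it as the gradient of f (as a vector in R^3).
df = (0) dx + (3*y^2) dy + (0) dz; grad f = (0, 3*y^2, 0)

For a 0-form f, d f = (∂f/∂x) dx + (∂f/∂y) dy + (∂f/∂z) dz. The components of the vector representation are exactly the entries of grad f in Cartesian coordinates:
  ∂f/∂x = 0
  ∂f/∂y = 3*y^2
  ∂f/∂z = 0.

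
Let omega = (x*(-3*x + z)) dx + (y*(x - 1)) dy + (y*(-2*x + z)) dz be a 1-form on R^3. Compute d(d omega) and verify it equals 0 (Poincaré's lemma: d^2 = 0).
d(d omega) = 0

Step 1: d omega = sum_{i<j} (∂f_j/∂x_i - ∂f_i/∂x_j) dx_i ∧ dx_j:
  coeff of dx ∧ dy: y
  coeff of dx ∧ dz: -x - 2*y
  coeff of dy ∧ dz: -2*x + z
Step 2: Apply d again to each 2-form coefficient. The only possible 3-form in R^3 is dx ∧ dy ∧ dz, with coefficient
  ∂(coeff of dy∧dz)/∂x - ∂(coeff of dx∧dz)/∂y + ∂(coeff of dx∧dy)/∂z
  = ∂/∂x (-2*x + z) - ∂/∂y (-x - 2*y) + ∂/∂z (y).
Each of these terms simplifies to sums of mixed partials that cancel in pairs. The result is 0 (by equality of mixed partials for smooth functions — Schwarz / Clairaut).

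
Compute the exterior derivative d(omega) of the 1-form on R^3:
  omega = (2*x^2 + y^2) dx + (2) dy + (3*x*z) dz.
d(omega) = (-2*y) dx ∧ dy + (3*z) dx ∧ dz

For a 1-form omega = sum_i f_i dx_i, the exterior derivative is
  d(omega) = sum_{i < j} (∂f_j/∂x_i - ∂f_i/∂x_j) dx_i ∧ dx_j.
  coefficient of dx ∧ dy: ∂f_2/∂x - ∂f_1/∂y = ∂(2)/∂x - ∂(2*x^2 + y^2)/∂y = -2*y
  coefficient of dx ∧ dz: ∂f_3/∂x - ∂f_1/∂z = ∂(3*x*z)/∂x - ∂(2*x^2 + y^2)/∂z = 3*z
Assembling: d(omega) = (-2*y) dx ∧ dy + (3*z) dx ∧ dz.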